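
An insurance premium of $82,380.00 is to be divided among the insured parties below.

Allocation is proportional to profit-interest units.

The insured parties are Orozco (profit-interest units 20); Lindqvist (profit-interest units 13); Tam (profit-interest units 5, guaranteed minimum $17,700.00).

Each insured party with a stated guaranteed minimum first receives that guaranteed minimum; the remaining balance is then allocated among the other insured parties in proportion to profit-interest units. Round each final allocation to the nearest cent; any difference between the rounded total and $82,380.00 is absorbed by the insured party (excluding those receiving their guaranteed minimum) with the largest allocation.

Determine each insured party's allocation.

Guaranteed amounts: Tam $17,700.00. Residual $64,680.00.
Residual split over remaining profit-interest units 33: Orozco 39,200.0000 → $39,200.00; Lindqvist 25,480.0000 → $25,480.00.

Orozco: $39,200.00 · Lindqvist: $25,480.00 · Tam: $17,700.00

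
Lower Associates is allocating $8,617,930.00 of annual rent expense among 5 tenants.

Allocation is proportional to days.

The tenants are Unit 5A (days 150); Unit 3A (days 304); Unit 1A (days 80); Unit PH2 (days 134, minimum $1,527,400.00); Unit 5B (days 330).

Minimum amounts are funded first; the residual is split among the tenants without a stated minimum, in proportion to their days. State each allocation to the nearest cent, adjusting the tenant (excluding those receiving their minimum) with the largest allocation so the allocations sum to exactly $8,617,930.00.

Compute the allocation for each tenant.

Unit 5A: $1,230,994.79; Unit 3A: $2,494,816.11; Unit 1A: $656,530.56; Unit PH2: $1,527,400.00; Unit 5B: $2,708,188.54

Guaranteed amounts: Unit PH2 $1,527,400.00. Remaining pool $7,090,530.00.
Remaining pool split over remaining days 864: Unit 5A 1,230,994.7917 → $1,230,994.79; Unit 3A 2,494,816.1111 → $2,494,816.11; Unit 1A 656,530.5556 → $656,530.56; Unit 5B 2,708,188.5417 → $2,708,188.54.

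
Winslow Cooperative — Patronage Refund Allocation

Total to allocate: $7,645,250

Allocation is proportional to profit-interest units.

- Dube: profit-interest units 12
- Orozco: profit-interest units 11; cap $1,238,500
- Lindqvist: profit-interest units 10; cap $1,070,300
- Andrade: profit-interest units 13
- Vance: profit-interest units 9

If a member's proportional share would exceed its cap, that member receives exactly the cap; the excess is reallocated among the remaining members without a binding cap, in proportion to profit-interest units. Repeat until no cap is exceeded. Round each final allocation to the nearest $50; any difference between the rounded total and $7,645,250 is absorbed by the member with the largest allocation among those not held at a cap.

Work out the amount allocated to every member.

Combined profit-interest units = 55.
Pro-rata shares before constraints: Dube 1,668,054.55; Orozco 1,529,050.00; Lindqvist 1,390,045.45; Andrade 1,807,059.09; Vance 1,251,040.91.
Capped: Orozco ($1,238,500), Lindqvist ($1,070,300); residual $5,336,450 reallocated over remaining profit-interest units 34.
Redistributed shares: Dube 1,883,452.94 → $1,883,450; Andrade 2,040,407.35 → $2,040,400; Vance 1,412,589.71 → $1,412,600.

Dube: $1,883,450 | Orozco: $1,238,500 | Lindqvist: $1,070,300 | Andrade: $2,040,400 | Vance: $1,412,600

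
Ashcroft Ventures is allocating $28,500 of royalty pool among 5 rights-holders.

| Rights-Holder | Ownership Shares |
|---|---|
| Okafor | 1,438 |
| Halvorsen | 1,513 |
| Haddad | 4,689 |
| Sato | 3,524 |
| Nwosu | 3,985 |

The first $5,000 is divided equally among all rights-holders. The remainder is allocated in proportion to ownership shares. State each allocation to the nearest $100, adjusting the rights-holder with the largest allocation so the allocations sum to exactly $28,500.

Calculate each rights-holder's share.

Okafor: $3,200; Halvorsen: $3,300; Haddad: $8,300; Sato: $6,500; Nwosu: $7,200

First tranche $5,000 split equally: $1,000 each.
Remainder $23,500 by ownership shares (total 15,149): Okafor 2,230.71 → $2,200; Halvorsen 2,347.05 → $2,300; Haddad 7,273.85 → $7,300; Sato 5,466.63 → $5,500; Nwosu 6,181.76 → $6,200.
Totals: Okafor $1,000 + $2,200 = $3,200; Halvorsen $1,000 + $2,300 = $3,300; Haddad $1,000 + $7,300 = $8,300; Sato $1,000 + $5,500 = $6,500; Nwosu $1,000 + $6,200 = $7,200.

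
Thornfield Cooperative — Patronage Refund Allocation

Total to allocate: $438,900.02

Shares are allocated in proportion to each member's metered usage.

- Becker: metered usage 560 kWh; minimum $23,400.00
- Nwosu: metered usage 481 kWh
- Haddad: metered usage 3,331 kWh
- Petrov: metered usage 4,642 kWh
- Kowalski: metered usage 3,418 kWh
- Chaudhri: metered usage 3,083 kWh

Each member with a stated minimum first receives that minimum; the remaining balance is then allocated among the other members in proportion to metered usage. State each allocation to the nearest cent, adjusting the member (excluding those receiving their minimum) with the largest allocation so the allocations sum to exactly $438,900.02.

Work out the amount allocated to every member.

Guaranteed amounts: Becker $23,400.00. Balance $415,500.02.
Balance split over remaining metered usage 14,955: Nwosu 13,363.7920 → $13,363.79; Haddad 92,546.3435 → $92,546.34; Petrov 128,970.3171 → $128,970.32; Kowalski 94,963.49504 → $94,963.50; Chaudhri 85,656.0723 → $85,656.07.

Becker: $23,400.00 | Nwosu: $13,363.79 | Haddad: $92,546.34 | Petrov: $128,970.32 | Kowalski: $94,963.50 | Chaudhri: $85,656.07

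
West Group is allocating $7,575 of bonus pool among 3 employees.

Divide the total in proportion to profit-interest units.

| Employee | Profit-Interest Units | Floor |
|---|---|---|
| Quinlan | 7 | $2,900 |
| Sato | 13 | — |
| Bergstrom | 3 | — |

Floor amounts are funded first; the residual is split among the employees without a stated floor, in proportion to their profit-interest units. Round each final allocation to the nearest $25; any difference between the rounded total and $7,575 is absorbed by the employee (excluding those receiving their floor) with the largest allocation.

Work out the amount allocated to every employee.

Quinlan: $2,900 · Sato: $3,800 · Bergstrom: $875

Minimums first: Quinlan $2,900. Balance $4,675.
Balance split over remaining profit-interest units 16: Sato 3,798.44 → $3,800; Bergstrom 876.56 → $875.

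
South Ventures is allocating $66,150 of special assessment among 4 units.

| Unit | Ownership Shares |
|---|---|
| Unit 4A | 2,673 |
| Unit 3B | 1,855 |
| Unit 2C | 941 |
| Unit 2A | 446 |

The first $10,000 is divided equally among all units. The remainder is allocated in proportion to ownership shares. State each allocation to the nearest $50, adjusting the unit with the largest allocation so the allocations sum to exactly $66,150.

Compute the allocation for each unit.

Equal tier: $10,000 ÷ 4 = $2,500 apiece.
Remainder $56,150 by ownership shares (total 5,915): Unit 4A 25,374.29 → $25,350; Unit 3B 17,609.17 → $17,600; Unit 2C 8,932.74 → $8,950; Unit 2A 4,233.80 → $4,250.
Totals: Unit 4A $2,500 + $25,350 = $27,850; Unit 3B $2,500 + $17,600 = $20,100; Unit 2C $2,500 + $8,950 = $11,450; Unit 2A $2,500 + $4,250 = $6,750.

Unit 4A: $27,850 · Unit 3B: $20,100 · Unit 2C: $11,450 · Unit 2A: $6,750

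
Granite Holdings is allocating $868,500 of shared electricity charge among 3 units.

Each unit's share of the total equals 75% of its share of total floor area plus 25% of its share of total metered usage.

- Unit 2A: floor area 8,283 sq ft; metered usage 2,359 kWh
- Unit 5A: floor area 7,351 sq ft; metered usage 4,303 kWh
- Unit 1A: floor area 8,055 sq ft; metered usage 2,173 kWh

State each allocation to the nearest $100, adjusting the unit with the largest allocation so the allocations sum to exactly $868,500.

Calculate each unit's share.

Floor area total 23,689; metered usage total 8,835.
Combined weights (75% floor area + 25% metered usage): Unit 2A 0.3290; Unit 5A 0.3545; Unit 1A 0.3165.
Proportional shares: Unit 2A 285,730.88; Unit 5A 307,878.60; Unit 1A 274,890.52.
At nearest $100: Unit 2A $285,700; Unit 5A $307,900; Unit 1A $274,900. Sum = $868,500.
Rounded total matches; no reconciliation needed.

Unit 2A: $285,700 · Unit 5A: $307,900 · Unit 1A: $274,900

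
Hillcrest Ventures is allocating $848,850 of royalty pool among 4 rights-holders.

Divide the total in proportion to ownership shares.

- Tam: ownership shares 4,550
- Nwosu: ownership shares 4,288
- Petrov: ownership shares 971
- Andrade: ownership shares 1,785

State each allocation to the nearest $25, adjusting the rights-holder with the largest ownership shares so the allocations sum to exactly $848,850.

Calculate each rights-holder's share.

Tam: $333,100; Nwosu: $313,950; Petrov: $71,100; Andrade: $130,700

Ownership shares total: 11,594.
Pro-rata amounts: Tam 4,550/11,594 × $848,850 = 333,126.40; Nwosu 4,288/11,594 × $848,850 = 313,944.18; Petrov 971/11,594 × $848,850 = 71,091.37; Andrade 1,785/11,594 × $848,850 = 130,688.05.
Rounded to nearest $25: Tam $333,125; Nwosu $313,950; Petrov $71,100; Andrade $130,700. Sum = $848,875.
Difference $848,850 − $848,875 = −$25 applied to largest ownership shares (Tam): Tam becomes $333,100.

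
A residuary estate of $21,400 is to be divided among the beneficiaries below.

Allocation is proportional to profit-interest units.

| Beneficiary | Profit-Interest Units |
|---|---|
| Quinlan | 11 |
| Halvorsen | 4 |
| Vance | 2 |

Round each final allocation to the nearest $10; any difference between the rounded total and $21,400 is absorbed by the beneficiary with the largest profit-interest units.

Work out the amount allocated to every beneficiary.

Quinlan: $13,840; Halvorsen: $5,040; Vance: $2,520

Combined profit-interest units = 11 + 4 + 2 = 17.
Raw shares: Quinlan 13,847.06; Halvorsen 5,035.29; Vance 2,517.65.
After rounding ($10): Quinlan $13,850; Halvorsen $5,040; Vance $2,520. Sum = $21,410.
Difference $21,400 − $21,410 = −$10 applied to largest profit-interest units (Quinlan): Quinlan becomes $13,840.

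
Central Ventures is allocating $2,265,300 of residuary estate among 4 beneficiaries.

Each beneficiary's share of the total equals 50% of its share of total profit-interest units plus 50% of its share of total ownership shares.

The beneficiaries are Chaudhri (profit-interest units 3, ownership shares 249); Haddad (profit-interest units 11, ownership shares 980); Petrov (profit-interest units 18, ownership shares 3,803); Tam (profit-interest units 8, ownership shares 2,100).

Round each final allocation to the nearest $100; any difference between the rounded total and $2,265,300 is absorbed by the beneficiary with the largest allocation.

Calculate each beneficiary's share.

Chaudhri: $124,500 · Haddad: $467,100 · Petrov: $1,113,700 · Tam: $560,000

Profit-interest units total 40; ownership shares total 7,132.
Blended shares (50% profit-interest units + 50% ownership shares): Chaudhri 0.0550; Haddad 0.2062; Petrov 0.4916; Tam 0.2472.
Proportional shares: Chaudhri 124,493.04; Haddad 467,114.90; Petrov 1,113,656.04; Tam 560,036.03.
After rounding ($100): Chaudhri $124,500; Haddad $467,100; Petrov $1,113,700; Tam $560,000. Sum = $2,265,300.
Sum already equals the total — no adjustment.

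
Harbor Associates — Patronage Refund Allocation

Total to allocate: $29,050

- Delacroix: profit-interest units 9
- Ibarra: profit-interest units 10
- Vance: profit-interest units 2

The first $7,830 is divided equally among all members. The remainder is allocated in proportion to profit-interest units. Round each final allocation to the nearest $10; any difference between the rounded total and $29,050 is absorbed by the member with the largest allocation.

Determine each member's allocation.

Delacroix: $11,700 · Ibarra: $12,720 · Vance: $4,630

Equal tier: $7,830 ÷ 3 = $2,610 apiece.
Remainder $21,220 by profit-interest units (total 21): Delacroix 9,094.29 → $9,090; Ibarra 10,104.76 → $10,100; Vance 2,020.95 → $2,020.
Rounding difference +$10 on remainder applied to Ibarra.
Totals: Delacroix $2,610 + $9,090 = $11,700; Ibarra $2,610 + $10,110 = $12,720; Vance $2,610 + $2,020 = $4,630.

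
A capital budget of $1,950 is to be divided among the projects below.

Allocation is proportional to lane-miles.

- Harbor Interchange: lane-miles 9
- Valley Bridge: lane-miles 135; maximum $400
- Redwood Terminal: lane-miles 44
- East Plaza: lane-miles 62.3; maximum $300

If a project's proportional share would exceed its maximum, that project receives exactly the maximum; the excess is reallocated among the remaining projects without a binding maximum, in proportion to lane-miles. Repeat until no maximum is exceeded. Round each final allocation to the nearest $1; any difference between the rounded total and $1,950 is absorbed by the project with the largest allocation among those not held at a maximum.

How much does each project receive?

Harbor Interchange: $212 · Valley Bridge: $400 · Redwood Terminal: $1,038 · East Plaza: $300

Total lane-miles = 250.3.
Pro-rata shares before constraints: Harbor Interchange 70.12; Valley Bridge 1,051.74; Redwood Terminal 342.79; East Plaza 485.36.
Held at cap: Valley Bridge ($400), East Plaza ($300); residual $1,250 reallocated over remaining lane-miles 53.
Redistributed shares: Harbor Interchange 212.26 → $212; Redwood Terminal 1,037.74 → $1,038.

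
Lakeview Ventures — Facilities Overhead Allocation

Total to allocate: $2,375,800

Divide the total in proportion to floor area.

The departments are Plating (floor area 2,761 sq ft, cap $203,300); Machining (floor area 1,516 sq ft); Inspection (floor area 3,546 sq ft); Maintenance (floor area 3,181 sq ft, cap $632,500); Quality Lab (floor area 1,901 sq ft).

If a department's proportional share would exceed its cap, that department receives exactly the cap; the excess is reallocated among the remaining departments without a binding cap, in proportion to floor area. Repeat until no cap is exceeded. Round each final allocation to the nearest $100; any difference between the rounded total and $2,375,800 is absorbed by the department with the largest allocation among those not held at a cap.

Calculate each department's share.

Sum of floor area: 12,905.
Pro-rata shares before constraints: Plating 508,297.85; Machining 279,094.37; Inspection 652,815.71; Maintenance 585,619.51; Quality Lab 349,972.55.
Capped: Plating ($203,300); residual $2,172,500 reallocated over remaining floor area 10,144.
Capped: Maintenance ($632,500); residual $1,540,000 reallocated over remaining floor area 6,963.
Shares after redistribution: Machining 335,292.26 → $335,300; Inspection 784,265.40 → $784,300; Quality Lab 420,442.34 → $420,400.

Plating: $203,300; Machining: $335,300; Inspection: $784,300; Maintenance: $632,500; Quality Lab: $420,400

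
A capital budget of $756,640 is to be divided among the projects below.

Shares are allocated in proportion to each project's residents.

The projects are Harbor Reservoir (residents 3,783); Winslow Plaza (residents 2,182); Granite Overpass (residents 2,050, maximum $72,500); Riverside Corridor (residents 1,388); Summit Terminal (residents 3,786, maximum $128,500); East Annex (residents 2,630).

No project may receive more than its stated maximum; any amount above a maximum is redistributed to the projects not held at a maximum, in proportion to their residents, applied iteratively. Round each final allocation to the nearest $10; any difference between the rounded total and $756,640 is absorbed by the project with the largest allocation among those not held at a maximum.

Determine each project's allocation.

Harbor Reservoir: $210,560 · Winslow Plaza: $121,450 · Granite Overpass: $72,500 · Riverside Corridor: $77,250 · Summit Terminal: $128,500 · East Annex: $146,380

Residents total: 15,819.
Proportional shares (ignoring caps): Harbor Reservoir 180,945.01; Winslow Plaza 104,367.44; Granite Overpass 98,053.73; Riverside Corridor 66,389.55; Summit Terminal 181,088.50; East Annex 125,795.76.
Capped: Granite Overpass ($72,500), Summit Terminal ($128,500); residual $555,640 reallocated over remaining residents 9,983.
Shares after redistribution: Harbor Reservoir 210,556.56 → $210,560; Winslow Plaza 121,447.11 → $121,450; Riverside Corridor 77,254.16 → $77,250; East Annex 146,382.17 → $146,380.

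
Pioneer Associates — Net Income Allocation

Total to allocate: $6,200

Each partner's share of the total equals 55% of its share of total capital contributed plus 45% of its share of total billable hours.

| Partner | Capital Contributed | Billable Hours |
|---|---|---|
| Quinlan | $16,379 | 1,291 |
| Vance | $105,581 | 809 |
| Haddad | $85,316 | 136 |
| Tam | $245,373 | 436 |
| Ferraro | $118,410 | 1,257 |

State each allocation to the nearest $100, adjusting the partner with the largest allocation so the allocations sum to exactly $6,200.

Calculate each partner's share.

Totals — capital contributed 571,059, billable hours 3,929.
Combined weights (55% capital contributed + 45% billable hours): Quinlan 0.1636; Vance 0.1943; Haddad 0.0977; Tam 0.2863; Ferraro 0.2580.
Unrounded shares: Quinlan 1,014.55; Vance 1,204.94; Haddad 606.03; Tam 1,774.82; Ferraro 1,599.67.
Rounded to nearest $100: Quinlan $1,000; Vance $1,200; Haddad $600; Tam $1,800; Ferraro $1,600. Sum = $6,200.
Rounded total matches; no reconciliation needed.

Quinlan: $1,000 · Vance: $1,200 · Haddad: $600 · Tam: $1,800 · Ferraro: $1,600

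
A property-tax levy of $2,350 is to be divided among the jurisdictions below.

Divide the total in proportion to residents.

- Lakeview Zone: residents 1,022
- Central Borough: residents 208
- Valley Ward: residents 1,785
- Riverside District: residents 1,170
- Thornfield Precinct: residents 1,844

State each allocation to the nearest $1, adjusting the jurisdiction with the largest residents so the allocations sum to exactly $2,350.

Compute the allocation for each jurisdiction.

Lakeview Zone: $398; Central Borough: $81; Valley Ward: $696; Riverside District: $456; Thornfield Precinct: $719

Combined residents = 1,022 + 208 + 1,785 + 1,170 + 1,844 = 6,029.
Unrounded shares: Lakeview Zone 398.36; Central Borough 81.07; Valley Ward 695.76; Riverside District 456.05; Thornfield Precinct 718.76.
After rounding ($1): Lakeview Zone $398; Central Borough $81; Valley Ward $696; Riverside District $456; Thornfield Precinct $719. Sum = $2,350.
No rounding difference to absorb.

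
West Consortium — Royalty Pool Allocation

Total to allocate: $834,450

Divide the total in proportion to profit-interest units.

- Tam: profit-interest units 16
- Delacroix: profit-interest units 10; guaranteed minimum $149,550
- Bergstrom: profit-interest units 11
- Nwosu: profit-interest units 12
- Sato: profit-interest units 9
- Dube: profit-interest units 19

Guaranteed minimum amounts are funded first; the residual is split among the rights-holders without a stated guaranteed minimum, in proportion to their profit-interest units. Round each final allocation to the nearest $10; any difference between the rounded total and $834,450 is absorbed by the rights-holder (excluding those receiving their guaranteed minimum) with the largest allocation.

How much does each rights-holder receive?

Minimums first: Delacroix $149,550. Balance $684,900.
Balance split over remaining profit-interest units 67: Tam 163,558.21 → $163,560; Bergstrom 112,446.27 → $112,450; Nwosu 122,668.66 → $122,670; Sato 92,001.49 → $92,000; Dube 194,225.37 → $194,230.
Rounding difference −$10 applied to Dube → $194,220.

Tam: $163,560 · Delacroix: $149,550 · Bergstrom: $112,450 · Nwosu: $122,670 · Sato: $92,000 · Dube: $194,220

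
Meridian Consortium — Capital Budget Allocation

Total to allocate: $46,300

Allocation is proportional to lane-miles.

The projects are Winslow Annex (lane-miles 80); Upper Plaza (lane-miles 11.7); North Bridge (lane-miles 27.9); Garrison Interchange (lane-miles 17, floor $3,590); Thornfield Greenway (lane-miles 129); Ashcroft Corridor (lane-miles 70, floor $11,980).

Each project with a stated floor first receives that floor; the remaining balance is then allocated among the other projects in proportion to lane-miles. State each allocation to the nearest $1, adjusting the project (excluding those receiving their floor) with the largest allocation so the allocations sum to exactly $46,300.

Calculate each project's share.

Guaranteed amounts: Garrison Interchange $3,590; Ashcroft Corridor $11,980. Remaining pool $30,730.
Remaining pool split over remaining lane-miles 248.6: Winslow Annex 9,888.98 → $9,889; Upper Plaza 1,446.26 → $1,446; North Bridge 3,448.78 → $3,449; Thornfield Greenway 15,945.98 → $15,946.

Winslow Annex: $9,889 | Upper Plaza: $1,446 | North Bridge: $3,449 | Garrison Interchange: $3,590 | Thornfield Greenway: $15,946 | Ashcroft Corridor: $11,980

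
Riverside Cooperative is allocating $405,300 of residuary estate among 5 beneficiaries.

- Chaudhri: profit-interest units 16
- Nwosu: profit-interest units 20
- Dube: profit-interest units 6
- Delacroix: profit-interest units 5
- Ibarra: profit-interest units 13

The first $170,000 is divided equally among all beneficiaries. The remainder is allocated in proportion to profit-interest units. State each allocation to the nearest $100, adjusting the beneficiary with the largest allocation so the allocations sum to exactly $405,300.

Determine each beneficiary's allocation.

Chaudhri: $96,700 | Nwosu: $112,500 | Dube: $57,500 | Delacroix: $53,600 | Ibarra: $85,000

First tranche $170,000 split equally: $34,000 each.
Remainder $235,300 by profit-interest units (total 60): Chaudhri 62,746.67 → $62,700; Nwosu 78,433.33 → $78,400; Dube 23,530.00 → $23,500; Delacroix 19,608.33 → $19,600; Ibarra 50,981.67 → $51,000.
Rounding difference +$100 on remainder applied to Nwosu.
Totals: Chaudhri $34,000 + $62,700 = $96,700; Nwosu $34,000 + $78,500 = $112,500; Dube $34,000 + $23,500 = $57,500; Delacroix $34,000 + $19,600 = $53,600; Ibarra $34,000 + $51,000 = $85,000.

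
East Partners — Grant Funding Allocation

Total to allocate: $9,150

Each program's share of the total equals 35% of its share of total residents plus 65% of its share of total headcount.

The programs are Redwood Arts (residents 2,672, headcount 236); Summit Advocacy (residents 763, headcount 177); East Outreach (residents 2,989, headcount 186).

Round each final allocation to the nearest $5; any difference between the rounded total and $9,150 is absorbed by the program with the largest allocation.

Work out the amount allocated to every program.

Redwood Arts: $3,675; Summit Advocacy: $2,140; East Outreach: $3,335

Totals — residents 6,424, headcount 599.
Blended shares (35% residents + 65% headcount): Redwood Arts 0.4017; Summit Advocacy 0.2336; East Outreach 0.3647.
Unrounded shares: Redwood Arts 3,675.30; Summit Advocacy 2,137.81; East Outreach 3,336.88.
Rounded to nearest $5: Redwood Arts $3,675; Summit Advocacy $2,140; East Outreach $3,335. Sum = $9,150.
Sum already equals the total — no adjustment.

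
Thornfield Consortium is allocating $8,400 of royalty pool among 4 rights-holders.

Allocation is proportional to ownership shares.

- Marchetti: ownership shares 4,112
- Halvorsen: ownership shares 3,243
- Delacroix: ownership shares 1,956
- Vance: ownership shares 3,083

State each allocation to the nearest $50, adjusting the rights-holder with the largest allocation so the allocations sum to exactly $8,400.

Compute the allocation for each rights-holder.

Combined ownership shares = 12,394.
Pro-rata amounts: Marchetti 4,112/12,394 × $8,400 = 2,786.90; Halvorsen 3,243/12,394 × $8,400 = 2,197.93; Delacroix 1,956/12,394 × $8,400 = 1,325.67; Vance 3,083/12,394 × $8,400 = 2,089.49.
After rounding ($50): Marchetti $2,800; Halvorsen $2,200; Delacroix $1,350; Vance $2,100. Sum = $8,450.
Difference $8,400 − $8,450 = −$50 applied to largest allocation (Marchetti): Marchetti becomes $2,750.

Marchetti: $2,750 · Halvorsen: $2,200 · Delacroix: $1,350 · Vance: $2,100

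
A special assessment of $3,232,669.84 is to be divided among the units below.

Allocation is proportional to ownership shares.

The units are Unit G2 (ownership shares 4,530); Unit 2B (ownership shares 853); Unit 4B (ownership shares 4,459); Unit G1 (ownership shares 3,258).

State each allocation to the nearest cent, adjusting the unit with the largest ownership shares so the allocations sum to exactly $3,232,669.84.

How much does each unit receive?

Unit G2: $1,117,862.17 | Unit 2B: $210,493.69 | Unit 4B: $1,100,341.59 | Unit G1: $803,972.39

Sum of ownership shares: 4,530 + 853 + 4,459 + 3,258 = 13,100.
Raw shares: Unit G2 1,117,862.1660; Unit 2B 210,493.6926; Unit 4B 1,100,341.5891; Unit G1 803,972.3923.
At nearest cent: Unit G2 $1,117,862.17; Unit 2B $210,493.69; Unit 4B $1,100,341.59; Unit G1 $803,972.39. Sum = $3,232,669.84.
No rounding difference to absorb.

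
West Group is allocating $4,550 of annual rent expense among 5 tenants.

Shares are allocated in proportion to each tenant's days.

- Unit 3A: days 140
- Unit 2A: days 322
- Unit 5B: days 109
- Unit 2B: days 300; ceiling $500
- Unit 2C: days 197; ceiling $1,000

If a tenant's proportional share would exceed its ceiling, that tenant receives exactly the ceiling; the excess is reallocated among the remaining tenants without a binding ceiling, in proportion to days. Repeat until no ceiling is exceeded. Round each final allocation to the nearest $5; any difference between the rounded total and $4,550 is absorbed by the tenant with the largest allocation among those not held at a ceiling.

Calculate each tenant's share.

Combined days = 1,068.
Unconstrained shares: Unit 3A 596.44; Unit 2A 1,371.82; Unit 5B 464.37; Unit 2B 1,278.09; Unit 2C 839.28.
Capped: Unit 2B ($500); remaining pool $4,050 reallocated over remaining days 768.
Capped: Unit 2C ($1,000); remaining pool $3,050 reallocated over remaining days 571.
Remaining shares: Unit 3A 747.81 → $750; Unit 2A 1,719.96 → $1,720; Unit 5B 582.22 → $580.

Unit 3A: $750 · Unit 2A: $1,720 · Unit 5B: $580 · Unit 2B: $500 · Unit 2C: $1,000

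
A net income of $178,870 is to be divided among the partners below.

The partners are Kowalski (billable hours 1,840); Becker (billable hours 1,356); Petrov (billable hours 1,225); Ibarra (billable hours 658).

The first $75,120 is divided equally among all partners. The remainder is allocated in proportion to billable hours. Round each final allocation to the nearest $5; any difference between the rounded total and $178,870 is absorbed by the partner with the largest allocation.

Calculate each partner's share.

$75,120 shared equally gives $18,780 per partner.
Remainder $103,750 by billable hours (total 5,079): Kowalski 37,586.14 → $37,585; Becker 27,699.35 → $27,700; Petrov 25,023.38 → $25,025; Ibarra 13,441.13 → $13,440.
Totals: Kowalski $18,780 + $37,585 = $56,365; Becker $18,780 + $27,700 = $46,480; Petrov $18,780 + $25,025 = $43,805; Ibarra $18,780 + $13,440 = $32,220.

Kowalski: $56,365 · Becker: $46,480 · Petrov: $43,805 · Ibarra: $32,220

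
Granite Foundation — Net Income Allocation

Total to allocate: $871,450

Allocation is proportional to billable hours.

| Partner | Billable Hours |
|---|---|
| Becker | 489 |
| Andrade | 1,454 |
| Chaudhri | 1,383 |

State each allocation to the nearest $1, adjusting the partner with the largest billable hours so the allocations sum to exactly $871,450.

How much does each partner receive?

Becker: $128,124 | Andrade: $380,964 | Chaudhri: $362,362

Billable hours total: 3,326.
Proportional shares: Becker 489/3,326 × $871,450 = 128,123.59; Andrade 1,454/3,326 × $871,450 = 380,964.61; Chaudhri 1,383/3,326 × $871,450 = 362,361.80.
At nearest $1: Becker $128,124; Andrade $380,965; Chaudhri $362,362. Sum = $871,451.
Difference $871,450 − $871,451 = −$1 applied to largest billable hours (Andrade): Andrade becomes $380,964.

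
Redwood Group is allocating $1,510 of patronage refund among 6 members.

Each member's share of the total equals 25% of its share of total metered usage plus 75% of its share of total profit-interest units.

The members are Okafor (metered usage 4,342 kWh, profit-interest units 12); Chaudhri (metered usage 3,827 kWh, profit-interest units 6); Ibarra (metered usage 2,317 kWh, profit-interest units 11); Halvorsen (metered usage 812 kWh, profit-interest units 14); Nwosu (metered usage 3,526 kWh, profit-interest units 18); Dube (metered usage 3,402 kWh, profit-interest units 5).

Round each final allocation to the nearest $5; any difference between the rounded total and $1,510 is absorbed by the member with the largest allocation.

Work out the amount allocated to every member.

Totals — metered usage 18,226, profit-interest units 66.
Blended shares (25% metered usage + 75% profit-interest units): Okafor 0.1959; Chaudhri 0.1207; Ibarra 0.1568; Halvorsen 0.1702; Nwosu 0.2529; Dube 0.1035.
Pro-rata amounts: Okafor 295.84; Chaudhri 182.22; Ibarra 236.74; Halvorsen 257.05; Nwosu 381.89; Dube 156.26.
Rounded to nearest $5: Okafor $295; Chaudhri $180; Ibarra $235; Halvorsen $255; Nwosu $380; Dube $155. Sum = $1,500.
Difference $1,510 − $1,500 = +$10 applied to largest allocation (Nwosu): Nwosu becomes $390.

Okafor: $295 | Chaudhri: $180 | Ibarra: $235 | Halvorsen: $255 | Nwosu: $390 | Dube: $155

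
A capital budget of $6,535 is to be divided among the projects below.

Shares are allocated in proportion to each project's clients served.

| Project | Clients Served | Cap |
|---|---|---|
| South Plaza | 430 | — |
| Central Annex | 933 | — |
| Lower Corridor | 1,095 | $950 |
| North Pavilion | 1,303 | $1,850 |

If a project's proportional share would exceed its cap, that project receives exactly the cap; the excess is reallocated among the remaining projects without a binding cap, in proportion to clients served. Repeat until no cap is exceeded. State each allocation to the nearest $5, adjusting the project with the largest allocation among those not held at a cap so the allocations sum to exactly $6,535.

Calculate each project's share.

Clients served total: 3,761.
Proportional shares (ignoring caps): South Plaza 747.16; Central Annex 1,621.15; Lower Corridor 1,902.64; North Pavilion 2,264.05.
Capped: Lower Corridor ($950), North Pavilion ($1,850); residual $3,735 reallocated over remaining clients served 1,363.
Shares after redistribution: South Plaza 1,178.32 → $1,180; Central Annex 2,556.68 → $2,555.

South Plaza: $1,180 · Central Annex: $2,555 · Lower Corridor: $950 · North Pavilion: $1,850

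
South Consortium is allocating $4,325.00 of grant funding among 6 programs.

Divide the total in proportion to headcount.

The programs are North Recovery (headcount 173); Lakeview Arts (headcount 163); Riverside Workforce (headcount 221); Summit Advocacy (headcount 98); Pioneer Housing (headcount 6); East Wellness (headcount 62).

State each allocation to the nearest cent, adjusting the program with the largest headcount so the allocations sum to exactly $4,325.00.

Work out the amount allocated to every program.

North Recovery: $1,034.89 | Lakeview Arts: $975.07 | Riverside Workforce: $1,322.02 | Summit Advocacy: $586.24 | Pioneer Housing: $35.89 | East Wellness: $370.89

Combined headcount = 173 + 163 + 221 + 98 + 6 + 62 = 723.
Unrounded shares: North Recovery 1,034.8893; Lakeview Arts 975.0692; Riverside Workforce 1,322.0263; Summit Advocacy 586.2379; Pioneer Housing 35.8921; East Wellness 370.8852.
At nearest cent: North Recovery $1,034.89; Lakeview Arts $975.07; Riverside Workforce $1,322.03; Summit Advocacy $586.24; Pioneer Housing $35.89; East Wellness $370.89. Sum = $4,325.01.
Difference $4,325.00 − $4,325.01 = −$0.01 applied to largest headcount (Riverside Workforce): Riverside Workforce becomes $1,322.02.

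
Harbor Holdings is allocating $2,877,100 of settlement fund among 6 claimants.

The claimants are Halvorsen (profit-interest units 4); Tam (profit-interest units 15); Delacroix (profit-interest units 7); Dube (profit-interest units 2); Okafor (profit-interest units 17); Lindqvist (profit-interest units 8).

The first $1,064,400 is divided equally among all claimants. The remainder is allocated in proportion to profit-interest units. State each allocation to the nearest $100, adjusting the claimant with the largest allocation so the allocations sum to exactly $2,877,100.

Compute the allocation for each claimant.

$1,064,400 shared equally gives $177,400 per claimant.
Remainder $1,812,700 by profit-interest units (total 53): Halvorsen 136,807.55 → $136,800; Tam 513,028.30 → $513,000; Delacroix 239,413.21 → $239,400; Dube 68,403.77 → $68,400; Okafor 581,432.08 → $581,400; Lindqvist 273,615.09 → $273,600.
Rounding difference +$100 on remainder applied to Okafor.
Totals: Halvorsen $177,400 + $136,800 = $314,200; Tam $177,400 + $513,000 = $690,400; Delacroix $177,400 + $239,400 = $416,800; Dube $177,400 + $68,400 = $245,800; Okafor $177,400 + $581,500 = $758,900; Lindqvist $177,400 + $273,600 = $451,000.

Halvorsen: $314,200 · Tam: $690,400 · Delacroix: $416,800 · Dube: $245,800 · Okafor: $758,900 · Lindqvist: $451,000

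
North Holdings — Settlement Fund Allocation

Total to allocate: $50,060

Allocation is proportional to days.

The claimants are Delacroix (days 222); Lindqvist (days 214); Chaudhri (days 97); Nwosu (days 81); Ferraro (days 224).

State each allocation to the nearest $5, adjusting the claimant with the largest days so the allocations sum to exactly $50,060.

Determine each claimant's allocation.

Total days = 222 + 214 + 97 + 81 + 224 = 838.
Proportional shares: Delacroix 13,261.72; Lindqvist 12,783.82; Chaudhri 5,794.53; Nwosu 4,838.74; Ferraro 13,381.19.
Rounded to nearest $5: Delacroix $13,260; Lindqvist $12,785; Chaudhri $5,795; Nwosu $4,840; Ferraro $13,380. Sum = $50,060.
Rounded total matches; no reconciliation needed.

Delacroix: $13,260 | Lindqvist: $12,785 | Chaudhri: $5,795 | Nwosu: $4,840 | Ferraro: $13,380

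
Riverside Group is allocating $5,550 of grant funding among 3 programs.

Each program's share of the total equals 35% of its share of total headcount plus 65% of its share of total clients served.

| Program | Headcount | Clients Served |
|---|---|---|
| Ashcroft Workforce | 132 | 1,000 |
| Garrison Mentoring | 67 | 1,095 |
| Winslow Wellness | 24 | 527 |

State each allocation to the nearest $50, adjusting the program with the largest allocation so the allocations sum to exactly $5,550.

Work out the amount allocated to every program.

Ashcroft Workforce: $2,500 | Garrison Mentoring: $2,100 | Winslow Wellness: $950

Headcount total 223; clients served total 2,622.
Composite weights (35% headcount + 65% clients served): Ashcroft Workforce 0.4551; Garrison Mentoring 0.3766; Winslow Wellness 0.1683.
Proportional shares: Ashcroft Workforce 2,525.68; Garrison Mentoring 2,090.19; Winslow Wellness 934.14.
Rounded to nearest $50: Ashcroft Workforce $2,550; Garrison Mentoring $2,100; Winslow Wellness $950. Sum = $5,600.
Difference $5,550 − $5,600 = −$50 applied to largest allocation (Ashcroft Workforce): Ashcroft Workforce becomes $2,500.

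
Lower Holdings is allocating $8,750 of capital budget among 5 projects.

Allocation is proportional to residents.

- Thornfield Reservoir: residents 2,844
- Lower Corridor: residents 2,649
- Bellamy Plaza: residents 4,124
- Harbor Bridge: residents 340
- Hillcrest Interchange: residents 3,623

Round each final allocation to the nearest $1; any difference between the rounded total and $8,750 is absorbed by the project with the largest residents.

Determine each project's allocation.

Thornfield Reservoir: $1,832 · Lower Corridor: $1,707 · Bellamy Plaza: $2,658 · Harbor Bridge: $219 · Hillcrest Interchange: $2,334

Total residents = 13,580.
Pro-rata amounts: Thornfield Reservoir 2,844/13,580 × $8,750 = 1,832.47; Lower Corridor 2,649/13,580 × $8,750 = 1,706.83; Bellamy Plaza 4,124/13,580 × $8,750 = 2,657.22; Harbor Bridge 340/13,580 × $8,750 = 219.07; Hillcrest Interchange 3,623/13,580 × $8,750 = 2,334.41.
Rounded to nearest $1: Thornfield Reservoir $1,832; Lower Corridor $1,707; Bellamy Plaza $2,657; Harbor Bridge $219; Hillcrest Interchange $2,334. Sum = $8,749.
Difference $8,750 − $8,749 = +$1 applied to largest residents (Bellamy Plaza): Bellamy Plaza becomes $2,658.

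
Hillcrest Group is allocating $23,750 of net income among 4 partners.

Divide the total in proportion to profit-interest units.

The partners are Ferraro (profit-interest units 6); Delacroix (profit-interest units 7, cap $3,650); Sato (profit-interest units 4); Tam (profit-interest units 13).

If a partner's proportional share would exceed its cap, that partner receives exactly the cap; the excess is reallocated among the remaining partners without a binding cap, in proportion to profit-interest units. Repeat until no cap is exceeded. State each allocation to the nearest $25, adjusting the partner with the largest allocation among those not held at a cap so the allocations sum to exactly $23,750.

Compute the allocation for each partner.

Profit-interest units total: 30.
Proportional shares (ignoring caps): Ferraro 4,750.00; Delacroix 5,541.67; Sato 3,166.67; Tam 10,291.67.
Held at cap: Delacroix ($3,650); balance $20,100 reallocated over remaining profit-interest units 23.
Remaining shares: Ferraro 5,243.48 → $5,250; Sato 3,495.65 → $3,500; Tam 11,360.87 → $11,350.

Ferraro: $5,250 | Delacroix: $3,650 | Sato: $3,500 | Tam: $11,350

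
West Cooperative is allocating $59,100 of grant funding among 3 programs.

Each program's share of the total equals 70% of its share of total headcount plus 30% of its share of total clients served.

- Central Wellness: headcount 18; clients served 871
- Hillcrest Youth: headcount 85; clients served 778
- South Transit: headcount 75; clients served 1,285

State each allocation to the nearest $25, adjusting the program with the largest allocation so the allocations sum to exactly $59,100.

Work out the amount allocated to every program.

Central Wellness: $9,450; Hillcrest Youth: $24,450; South Transit: $25,200

Headcount total 178; clients served total 2,934.
Composite weights (70% headcount + 30% clients served): Central Wellness 0.1598; Hillcrest Youth 0.4138; South Transit 0.4263.
Pro-rata amounts: Central Wellness 9,446.89; Hillcrest Youth 24,456.75; South Transit 25,196.36.
After rounding ($25): Central Wellness $9,450; Hillcrest Youth $24,450; South Transit $25,200. Sum = $59,100.
Sum already equals the total — no adjustment.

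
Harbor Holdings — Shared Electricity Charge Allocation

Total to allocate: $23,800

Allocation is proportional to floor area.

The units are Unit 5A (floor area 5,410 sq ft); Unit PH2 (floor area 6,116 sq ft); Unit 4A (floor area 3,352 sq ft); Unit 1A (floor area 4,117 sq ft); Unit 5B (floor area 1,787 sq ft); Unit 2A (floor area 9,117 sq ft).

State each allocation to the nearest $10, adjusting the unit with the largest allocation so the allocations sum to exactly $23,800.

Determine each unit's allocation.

Sum of floor area: 29,899.
Pro-rata amounts: Unit 5A 5,410/29,899 × $23,800 = 4,306.43; Unit PH2 6,116/29,899 × $23,800 = 4,868.42; Unit 4A 3,352/29,899 × $23,800 = 2,668.24; Unit 1A 4,117/29,899 × $23,800 = 3,277.19; Unit 5B 1,787/29,899 × $23,800 = 1,422.48; Unit 2A 9,117/29,899 × $23,800 = 7,257.25.
At nearest $10: Unit 5A $4,310; Unit PH2 $4,870; Unit 4A $2,670; Unit 1A $3,280; Unit 5B $1,420; Unit 2A $7,260. Sum = $23,810.
Difference $23,800 − $23,810 = −$10 applied to largest allocation (Unit 2A): Unit 2A becomes $7,250.

Unit 5A: $4,310 · Unit PH2: $4,870 · Unit 4A: $2,670 · Unit 1A: $3,280 · Unit 5B: $1,420 · Unit 2A: $7,250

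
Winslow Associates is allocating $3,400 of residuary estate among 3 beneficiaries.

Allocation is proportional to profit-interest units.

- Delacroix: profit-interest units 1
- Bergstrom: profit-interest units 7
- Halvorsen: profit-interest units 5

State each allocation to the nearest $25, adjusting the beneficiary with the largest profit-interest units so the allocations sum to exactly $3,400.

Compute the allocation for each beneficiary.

Delacroix: $250; Bergstrom: $1,850; Halvorsen: $1,300

Total profit-interest units = 13.
Unrounded shares: Delacroix 1/13 × $3,400 = 261.54; Bergstrom 7/13 × $3,400 = 1,830.77; Halvorsen 5/13 × $3,400 = 1,307.69.
After rounding ($25): Delacroix $250; Bergstrom $1,825; Halvorsen $1,300. Sum = $3,375.
Difference $3,400 − $3,375 = +$25 applied to largest profit-interest units (Bergstrom): Bergstrom becomes $1,850.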